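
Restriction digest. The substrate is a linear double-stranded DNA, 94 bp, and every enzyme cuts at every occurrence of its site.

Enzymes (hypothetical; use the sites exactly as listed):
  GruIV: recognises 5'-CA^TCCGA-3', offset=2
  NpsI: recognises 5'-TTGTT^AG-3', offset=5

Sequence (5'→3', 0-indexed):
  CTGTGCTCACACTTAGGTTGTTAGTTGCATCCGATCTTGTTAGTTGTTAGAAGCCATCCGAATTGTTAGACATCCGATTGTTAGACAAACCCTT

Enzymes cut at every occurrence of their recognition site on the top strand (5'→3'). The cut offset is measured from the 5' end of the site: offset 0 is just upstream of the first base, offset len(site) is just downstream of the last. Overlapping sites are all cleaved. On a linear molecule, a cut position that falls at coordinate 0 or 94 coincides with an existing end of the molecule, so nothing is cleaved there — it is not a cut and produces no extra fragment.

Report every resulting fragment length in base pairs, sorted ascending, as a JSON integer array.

[5,7,7,8,10,11,12,12,22]

Site scan:
  GruIV (CATCCGA, off=2): starts [27, 54, 70] → cuts [29, 56, 72]
  NpsI (TTGTTAG, off=5): starts [17, 36, 43, 62, 77] → cuts [22, 41, 48, 67, 82]

All cut coordinates (distinct, sorted): [22, 29, 41, 48, 56, 67, 72, 82]

Fragment lengths:
  [0,22): 22 bp
  [22,29): 7 bp
  [29,41): 12 bp
  [41,48): 7 bp
  [48,56): 8 bp
  [56,67): 11 bp
  [67,72): 5 bp
  [72,82): 10 bp
  [82,94): 12 bp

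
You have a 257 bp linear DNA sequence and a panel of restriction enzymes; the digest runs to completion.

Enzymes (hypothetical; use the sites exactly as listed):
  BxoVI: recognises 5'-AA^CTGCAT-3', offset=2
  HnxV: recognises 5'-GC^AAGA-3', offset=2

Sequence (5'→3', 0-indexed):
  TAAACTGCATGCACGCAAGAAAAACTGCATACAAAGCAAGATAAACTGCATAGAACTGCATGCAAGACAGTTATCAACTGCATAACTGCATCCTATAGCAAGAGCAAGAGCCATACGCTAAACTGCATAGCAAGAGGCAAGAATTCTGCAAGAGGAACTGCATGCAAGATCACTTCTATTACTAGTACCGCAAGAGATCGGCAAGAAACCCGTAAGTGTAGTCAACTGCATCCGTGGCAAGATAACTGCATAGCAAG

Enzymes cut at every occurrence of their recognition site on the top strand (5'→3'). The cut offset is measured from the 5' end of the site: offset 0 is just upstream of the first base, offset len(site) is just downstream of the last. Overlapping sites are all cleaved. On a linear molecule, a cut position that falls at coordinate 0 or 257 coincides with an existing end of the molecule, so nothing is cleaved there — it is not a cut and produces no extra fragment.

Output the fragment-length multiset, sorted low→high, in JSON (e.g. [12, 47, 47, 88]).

[4,6,7,7,8,8,8,8,8,8,9,10,11,11,12,12,13,13,14,14,17,23,26]

Scan for sites:
  BxoVI (AACTGCAT, off=2): starts [2, 22, 43, 53, 75, 83, 120, 155, 223, 243] → cuts [4, 24, 45, 55, 77, 85, 122, 157, 225, 245]
  HnxV (GCAAGA, off=2): starts [14, 35, 61, 97, 103, 129, 136, 147, 163, 189, 200, 236] → cuts [16, 37, 63, 99, 105, 131, 138, 149, 165, 191, 202, 238]

Pooled cuts: [4, 16, 24, 37, 45, 55, 63, 77, 85, 99, 105, 122, 131, 138, 149, 157, 165, 191, 202, 225, 238, 245]

Fragment lengths:
  [0,4): 4 bp
  [4,16): 12 bp
  [16,24): 8 bp
  [24,37): 13 bp
  [37,45): 8 bp
  [45,55): 10 bp
  [55,63): 8 bp
  [63,77): 14 bp
  [77,85): 8 bp
  [85,99): 14 bp
  [99,105): 6 bp
  [105,122): 17 bp
  [122,131): 9 bp
  [131,138): 7 bp
  [138,149): 11 bp
  [149,157): 8 bp
  [157,165): 8 bp
  [165,191): 26 bp
  [191,202): 11 bp
  [202,225): 23 bp
  [225,238): 13 bp
  [238,245): 7 bp
  [245,257): 12 bp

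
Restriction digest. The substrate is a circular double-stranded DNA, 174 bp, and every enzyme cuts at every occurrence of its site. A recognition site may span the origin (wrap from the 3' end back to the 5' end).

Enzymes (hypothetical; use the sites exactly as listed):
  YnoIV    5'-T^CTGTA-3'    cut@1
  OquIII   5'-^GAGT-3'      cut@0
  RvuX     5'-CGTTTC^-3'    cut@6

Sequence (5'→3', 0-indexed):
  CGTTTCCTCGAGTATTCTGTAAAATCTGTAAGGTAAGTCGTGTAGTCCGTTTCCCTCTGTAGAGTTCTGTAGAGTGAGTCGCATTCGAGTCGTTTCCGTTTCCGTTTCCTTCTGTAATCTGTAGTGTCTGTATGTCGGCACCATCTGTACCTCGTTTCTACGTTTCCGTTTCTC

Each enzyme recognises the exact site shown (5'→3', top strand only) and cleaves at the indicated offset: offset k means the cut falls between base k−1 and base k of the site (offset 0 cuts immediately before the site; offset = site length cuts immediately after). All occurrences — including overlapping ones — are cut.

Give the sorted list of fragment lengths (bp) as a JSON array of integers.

Per-enzyme occurrences:
  YnoIV TCTGTA/1: at [15, 24, 55, 65, 110, 117, 126, 143] ⇒ [16, 25, 56, 66, 111, 118, 127, 144]
  OquIII GAGT/0: at [9, 61, 71, 75, 86] ⇒ [9, 61, 71, 75, 86]
  RvuX CGTTTC/6: at [0, 47, 90, 96, 102, 152, 160, 166] ⇒ [6, 53, 96, 102, 108, 158, 166, 172]

All cut coordinates (distinct, sorted): [6, 9, 16, 25, 53, 56, 61, 66, 71, 75, 86, 96, 102, 108, 111, 118, 127, 144, 158, 166, 172]

Fragment lengths:
  6→9: 3 bp
  9→16: 7 bp
  16→25: 9 bp
  25→53: 28 bp
  53→56: 3 bp
  56→61: 5 bp
  61→66: 5 bp
  66→71: 5 bp
  71→75: 4 bp
  75→86: 11 bp
  86→96: 10 bp
  96→102: 6 bp
  102→108: 6 bp
  108→111: 3 bp
  111→118: 7 bp
  118→127: 9 bp
  127→144: 17 bp
  144→158: 14 bp
  158→166: 8 bp
  166→172: 6 bp
  172→6 (wrap): 174-172+6 = 8 bp

[3,3,3,4,5,5,5,6,6,6,7,7,8,8,9,9,10,11,14,17,28]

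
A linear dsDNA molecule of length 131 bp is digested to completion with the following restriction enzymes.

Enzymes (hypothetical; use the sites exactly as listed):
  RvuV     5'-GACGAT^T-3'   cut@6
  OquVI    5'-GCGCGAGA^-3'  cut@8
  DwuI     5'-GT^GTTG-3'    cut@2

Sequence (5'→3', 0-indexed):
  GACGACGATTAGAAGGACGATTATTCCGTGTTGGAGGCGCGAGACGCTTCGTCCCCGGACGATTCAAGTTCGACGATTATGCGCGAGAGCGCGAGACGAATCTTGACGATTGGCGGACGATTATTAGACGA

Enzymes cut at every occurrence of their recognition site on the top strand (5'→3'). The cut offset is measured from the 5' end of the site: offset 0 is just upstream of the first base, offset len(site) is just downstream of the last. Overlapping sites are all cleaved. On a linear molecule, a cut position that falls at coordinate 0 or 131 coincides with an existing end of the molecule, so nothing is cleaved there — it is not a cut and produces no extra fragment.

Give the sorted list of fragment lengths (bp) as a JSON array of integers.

[8,8,9,10,11,11,12,14,14,15,19]

Per-enzyme occurrences:
  RvuV (GACGATT, off=6): starts [3, 15, 57, 71, 104, 115] → cuts [9, 21, 63, 77, 110, 121]
  OquVI (GCGCGAGA, off=8): starts [36, 80, 88] → cuts [44, 88, 96]
  DwuI (GTGTTG, off=2): starts [27] → cuts [29]

All cut coordinates (distinct, sorted): [9, 21, 29, 44, 63, 77, 88, 96, 110, 121]

Fragments:
  [0,9): 9 bp
  [9,21): 12 bp
  [21,29): 8 bp
  [29,44): 15 bp
  [44,63): 19 bp
  [63,77): 14 bp
  [77,88): 11 bp
  [88,96): 8 bp
  [96,110): 14 bp
  [110,121): 11 bp
  [121,131): 10 bp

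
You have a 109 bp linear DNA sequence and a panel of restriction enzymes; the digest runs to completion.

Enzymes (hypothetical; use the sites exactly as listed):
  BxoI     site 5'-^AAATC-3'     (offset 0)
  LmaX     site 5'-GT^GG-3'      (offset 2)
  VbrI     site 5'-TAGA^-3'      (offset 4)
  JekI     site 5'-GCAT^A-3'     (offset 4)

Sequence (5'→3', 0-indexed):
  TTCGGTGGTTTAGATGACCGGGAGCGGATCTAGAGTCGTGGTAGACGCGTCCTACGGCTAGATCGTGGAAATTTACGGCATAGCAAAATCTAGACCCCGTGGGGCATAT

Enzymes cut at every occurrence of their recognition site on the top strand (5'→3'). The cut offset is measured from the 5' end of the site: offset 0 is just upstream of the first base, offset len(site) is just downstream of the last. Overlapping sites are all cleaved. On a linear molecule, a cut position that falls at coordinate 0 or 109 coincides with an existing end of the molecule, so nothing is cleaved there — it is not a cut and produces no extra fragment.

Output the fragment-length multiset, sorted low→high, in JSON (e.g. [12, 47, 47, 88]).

Scan for sites:
  BxoI (AAATC, off=0): starts [85] → cuts [85]
  LmaX (GTGG, off=2): starts [4, 37, 64, 98] → cuts [6, 39, 66, 100]
  VbrI (TAGA, off=4): starts [10, 30, 41, 58, 90] → cuts [14, 34, 45, 62, 94]
  JekI (GCATA, off=4): starts [77, 103] → cuts [81, 107]

Pooled cuts: [6, 14, 34, 39, 45, 62, 66, 81, 85, 94, 100, 107]

Fragments:
  [0,6): 6 bp
  [6,14): 8 bp
  [14,34): 20 bp
  [34,39): 5 bp
  [39,45): 6 bp
  [45,62): 17 bp
  [62,66): 4 bp
  [66,81): 15 bp
  [81,85): 4 bp
  [85,94): 9 bp
  [94,100): 6 bp
  [100,107): 7 bp
  [107,109): 2 bp

[2,4,4,5,6,6,6,7,8,9,15,17,20]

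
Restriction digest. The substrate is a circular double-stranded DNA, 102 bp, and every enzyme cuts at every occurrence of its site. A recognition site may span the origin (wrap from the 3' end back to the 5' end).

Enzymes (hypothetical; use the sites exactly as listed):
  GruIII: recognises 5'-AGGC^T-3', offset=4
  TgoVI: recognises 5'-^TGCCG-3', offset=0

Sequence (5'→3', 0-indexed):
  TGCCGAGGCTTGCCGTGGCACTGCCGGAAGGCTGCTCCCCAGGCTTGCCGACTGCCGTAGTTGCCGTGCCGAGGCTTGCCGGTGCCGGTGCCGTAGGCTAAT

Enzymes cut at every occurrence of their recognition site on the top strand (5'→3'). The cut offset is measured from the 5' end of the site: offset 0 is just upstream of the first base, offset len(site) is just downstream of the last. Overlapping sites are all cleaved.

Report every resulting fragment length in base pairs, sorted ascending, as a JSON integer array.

[1,1,1,4,5,6,6,7,9,9,9,10,11,11,12]

Per-enzyme occurrences:
  GruIII (AGGCT, off=4): starts [5, 28, 40, 71, 94] → cuts [9, 32, 44, 75, 98]
  TgoVI (TGCCG, off=0): starts [0, 10, 21, 45, 52, 61, 66, 76, 82, 88] → cuts [0, 10, 21, 45, 52, 61, 66, 76, 82, 88]

Pooled cuts: [0, 9, 10, 21, 32, 44, 45, 52, 61, 66, 75, 76, 82, 88, 98]

Fragments:
  0→9: 9 bp
  9→10: 1 bp
  10→21: 11 bp
  21→32: 11 bp
  32→44: 12 bp
  44→45: 1 bp
  45→52: 7 bp
  52→61: 9 bp
  61→66: 5 bp
  66→75: 9 bp
  75→76: 1 bp
  76→82: 6 bp
  82→88: 6 bp
  88→98: 10 bp
  98→0 (wrap): 102-98+0 = 4 bp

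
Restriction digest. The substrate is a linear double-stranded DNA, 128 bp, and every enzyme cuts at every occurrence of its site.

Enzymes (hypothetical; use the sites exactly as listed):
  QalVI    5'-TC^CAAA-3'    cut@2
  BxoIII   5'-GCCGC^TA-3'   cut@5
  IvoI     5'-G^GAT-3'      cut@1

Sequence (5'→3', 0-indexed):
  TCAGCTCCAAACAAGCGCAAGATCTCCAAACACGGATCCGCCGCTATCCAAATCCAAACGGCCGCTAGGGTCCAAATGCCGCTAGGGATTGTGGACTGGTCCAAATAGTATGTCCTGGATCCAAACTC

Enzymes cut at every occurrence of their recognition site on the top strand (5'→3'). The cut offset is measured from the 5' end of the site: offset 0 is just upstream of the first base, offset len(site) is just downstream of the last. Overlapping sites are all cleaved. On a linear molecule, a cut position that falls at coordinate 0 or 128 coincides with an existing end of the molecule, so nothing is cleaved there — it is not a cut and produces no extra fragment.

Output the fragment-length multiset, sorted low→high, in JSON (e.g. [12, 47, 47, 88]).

[4,4,4,6,7,7,7,8,10,10,11,15,16,19]

Per-enzyme occurrences:
  QalVI TCCAAA/2: at [5, 24, 46, 52, 70, 99, 119] ⇒ [7, 26, 48, 54, 72, 101, 121]
  BxoIII GCCGCTA/5: at [39, 60, 77] ⇒ [44, 65, 82]
  IvoI GGAT/1: at [33, 85, 116] ⇒ [34, 86, 117]

Pooled cuts: [7, 26, 34, 44, 48, 54, 65, 72, 82, 86, 101, 117, 121]

Fragments:
  [0,7): 7 bp
  [7,26): 19 bp
  [26,34): 8 bp
  [34,44): 10 bp
  [44,48): 4 bp
  [48,54): 6 bp
  [54,65): 11 bp
  [65,72): 7 bp
  [72,82): 10 bp
  [82,86): 4 bp
  [86,101): 15 bp
  [101,117): 16 bp
  [117,121): 4 bp
  [121,128): 7 bp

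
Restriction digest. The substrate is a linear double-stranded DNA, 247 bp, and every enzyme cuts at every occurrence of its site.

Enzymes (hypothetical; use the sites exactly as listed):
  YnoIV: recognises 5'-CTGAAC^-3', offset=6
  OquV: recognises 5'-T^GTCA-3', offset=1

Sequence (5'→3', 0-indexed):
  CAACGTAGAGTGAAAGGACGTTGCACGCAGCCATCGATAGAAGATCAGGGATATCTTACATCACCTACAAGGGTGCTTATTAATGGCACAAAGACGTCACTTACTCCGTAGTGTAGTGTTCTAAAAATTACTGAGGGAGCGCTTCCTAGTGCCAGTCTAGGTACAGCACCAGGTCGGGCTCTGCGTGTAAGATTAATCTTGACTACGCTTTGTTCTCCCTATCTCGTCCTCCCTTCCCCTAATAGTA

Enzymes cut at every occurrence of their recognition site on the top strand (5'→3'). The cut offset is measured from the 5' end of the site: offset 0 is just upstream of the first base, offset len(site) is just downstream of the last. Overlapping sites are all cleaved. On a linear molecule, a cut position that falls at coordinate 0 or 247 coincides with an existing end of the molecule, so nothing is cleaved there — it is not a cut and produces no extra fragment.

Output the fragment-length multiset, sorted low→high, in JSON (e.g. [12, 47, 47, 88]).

Site scan:
  YnoIV (CTGAAC, off=6): no sites
  OquV (TGTCA, off=1): no sites

Pooled cuts: ∅

Fragment lengths:
  no cuts → one linear fragment of 247 bp

[247]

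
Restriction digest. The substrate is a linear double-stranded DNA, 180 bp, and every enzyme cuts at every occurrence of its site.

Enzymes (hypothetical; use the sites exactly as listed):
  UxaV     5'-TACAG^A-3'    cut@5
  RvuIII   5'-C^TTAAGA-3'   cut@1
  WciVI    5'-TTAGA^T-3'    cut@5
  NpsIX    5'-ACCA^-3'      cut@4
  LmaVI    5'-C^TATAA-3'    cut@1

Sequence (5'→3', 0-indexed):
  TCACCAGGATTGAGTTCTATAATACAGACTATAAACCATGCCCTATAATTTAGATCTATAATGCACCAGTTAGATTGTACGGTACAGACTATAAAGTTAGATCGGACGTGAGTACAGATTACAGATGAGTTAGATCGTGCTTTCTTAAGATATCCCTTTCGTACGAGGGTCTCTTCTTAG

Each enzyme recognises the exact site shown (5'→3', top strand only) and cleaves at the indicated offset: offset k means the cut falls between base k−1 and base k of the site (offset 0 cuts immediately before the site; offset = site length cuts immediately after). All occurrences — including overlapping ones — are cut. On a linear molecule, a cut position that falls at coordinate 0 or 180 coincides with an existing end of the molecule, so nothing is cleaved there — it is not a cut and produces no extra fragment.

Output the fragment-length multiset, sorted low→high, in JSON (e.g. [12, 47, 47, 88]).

Site scan:
  UxaV TACAGA/5: at [22, 82, 112, 119] ⇒ [27, 87, 117, 124]
  RvuIII CTTAAGA/1: at [143] ⇒ [144]
  WciVI TTAGAT/5: at [49, 69, 96, 129] ⇒ [54, 74, 101, 134]
  NpsIX ACCA/4: at [2, 34, 64] ⇒ [6, 38, 68]
  LmaVI CTATAA/1: at [16, 28, 42, 55, 88] ⇒ [17, 29, 43, 56, 89]

Pooled cuts: [6, 17, 27, 29, 38, 43, 54, 56, 68, 74, 87, 89, 101, 117, 124, 134, 144]

Fragment lengths:
  [0,6): 6 bp
  [6,17): 11 bp
  [17,27): 10 bp
  [27,29): 2 bp
  [29,38): 9 bp
  [38,43): 5 bp
  [43,54): 11 bp
  [54,56): 2 bp
  [56,68): 12 bp
  [68,74): 6 bp
  [74,87): 13 bp
  [87,89): 2 bp
  [89,101): 12 bp
  [101,117): 16 bp
  [117,124): 7 bp
  [124,134): 10 bp
  [134,144): 10 bp
  [144,180): 36 bp

[2,2,2,5,6,6,7,9,10,10,10,11,11,12,12,13,16,36]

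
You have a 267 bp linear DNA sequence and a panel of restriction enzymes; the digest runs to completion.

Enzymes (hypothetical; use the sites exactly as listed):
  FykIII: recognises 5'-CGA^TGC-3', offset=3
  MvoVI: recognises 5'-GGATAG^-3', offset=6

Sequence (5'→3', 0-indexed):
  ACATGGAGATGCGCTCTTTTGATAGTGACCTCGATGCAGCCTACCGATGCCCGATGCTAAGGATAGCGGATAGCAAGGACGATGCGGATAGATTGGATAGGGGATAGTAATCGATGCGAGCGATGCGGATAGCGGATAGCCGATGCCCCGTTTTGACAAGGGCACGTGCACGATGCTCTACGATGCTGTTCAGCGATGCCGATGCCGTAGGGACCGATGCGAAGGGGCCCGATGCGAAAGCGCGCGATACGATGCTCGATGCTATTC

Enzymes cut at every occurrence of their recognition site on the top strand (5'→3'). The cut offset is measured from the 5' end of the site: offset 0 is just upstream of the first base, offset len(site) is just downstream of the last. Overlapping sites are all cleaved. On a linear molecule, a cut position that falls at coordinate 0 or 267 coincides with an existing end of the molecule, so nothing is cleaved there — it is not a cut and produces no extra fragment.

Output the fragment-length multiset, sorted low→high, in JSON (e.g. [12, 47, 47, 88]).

Site scan:
  FykIII (CGATGC, off=3): starts [31, 44, 51, 79, 111, 120, 140, 170, 180, 193, 199, 214, 229, 249, 256] → cuts [34, 47, 54, 82, 114, 123, 143, 173, 183, 196, 202, 217, 232, 252, 259]
  MvoVI (GGATAG, off=6): starts [60, 67, 85, 94, 101, 126, 133] → cuts [66, 73, 91, 100, 107, 132, 139]

All cut coordinates (distinct, sorted): [34, 47, 54, 66, 73, 82, 91, 100, 107, 114, 123, 132, 139, 143, 173, 183, 196, 202, 217, 232, 252, 259]

Fragment lengths:
  [0,34): 34 bp
  [34,47): 13 bp
  [47,54): 7 bp
  [54,66): 12 bp
  [66,73): 7 bp
  [73,82): 9 bp
  [82,91): 9 bp
  [91,100): 9 bp
  [100,107): 7 bp
  [107,114): 7 bp
  [114,123): 9 bp
  [123,132): 9 bp
  [132,139): 7 bp
  [139,143): 4 bp
  [143,173): 30 bp
  [173,183): 10 bp
  [183,196): 13 bp
  [196,202): 6 bp
  [202,217): 15 bp
  [217,232): 15 bp
  [232,252): 20 bp
  [252,259): 7 bp
  [259,267): 8 bp

[4,6,7,7,7,7,7,7,8,9,9,9,9,9,10,12,13,13,15,15,20,30,34]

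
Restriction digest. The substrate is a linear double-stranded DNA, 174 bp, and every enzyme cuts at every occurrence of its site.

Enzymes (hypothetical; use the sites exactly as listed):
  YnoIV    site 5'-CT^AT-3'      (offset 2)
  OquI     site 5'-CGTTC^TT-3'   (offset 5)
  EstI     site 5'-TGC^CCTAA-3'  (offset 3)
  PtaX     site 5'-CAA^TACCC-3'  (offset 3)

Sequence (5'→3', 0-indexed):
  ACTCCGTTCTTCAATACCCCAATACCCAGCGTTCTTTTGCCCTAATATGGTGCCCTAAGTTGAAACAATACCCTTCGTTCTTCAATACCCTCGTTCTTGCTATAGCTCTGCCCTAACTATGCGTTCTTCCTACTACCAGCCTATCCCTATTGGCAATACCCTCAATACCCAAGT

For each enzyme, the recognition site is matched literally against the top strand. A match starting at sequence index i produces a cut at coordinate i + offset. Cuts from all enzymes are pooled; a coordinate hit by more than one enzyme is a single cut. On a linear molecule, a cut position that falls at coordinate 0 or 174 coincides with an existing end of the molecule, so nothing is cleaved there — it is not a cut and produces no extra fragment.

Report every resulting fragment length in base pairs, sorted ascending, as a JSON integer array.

[5,5,5,6,6,7,8,8,8,9,9,9,10,11,12,12,13,15,16]

Per-enzyme occurrences:
  YnoIV (CTAT, off=2): starts [99, 116, 140, 146] → cuts [101, 118, 142, 148]
  OquI (CGTTCTT, off=5): starts [4, 29, 75, 91, 121] → cuts [9, 34, 80, 96, 126]
  EstI (TGCCCTAA, off=3): starts [37, 50, 108] → cuts [40, 53, 111]
  PtaX (CAATACCC, off=3): starts [11, 19, 65, 82, 153, 162] → cuts [14, 22, 68, 85, 156, 165]

Pooled cuts: [9, 14, 22, 34, 40, 53, 68, 80, 85, 96, 101, 111, 118, 126, 142, 148, 156, 165]

Fragments:
  [0,9): 9 bp
  [9,14): 5 bp
  [14,22): 8 bp
  [22,34): 12 bp
  [34,40): 6 bp
  [40,53): 13 bp
  [53,68): 15 bp
  [68,80): 12 bp
  [80,85): 5 bp
  [85,96): 11 bp
  [96,101): 5 bp
  [101,111): 10 bp
  [111,118): 7 bp
  [118,126): 8 bp
  [126,142): 16 bp
  [142,148): 6 bp
  [148,156): 8 bp
  [156,165): 9 bp
  [165,174): 9 bp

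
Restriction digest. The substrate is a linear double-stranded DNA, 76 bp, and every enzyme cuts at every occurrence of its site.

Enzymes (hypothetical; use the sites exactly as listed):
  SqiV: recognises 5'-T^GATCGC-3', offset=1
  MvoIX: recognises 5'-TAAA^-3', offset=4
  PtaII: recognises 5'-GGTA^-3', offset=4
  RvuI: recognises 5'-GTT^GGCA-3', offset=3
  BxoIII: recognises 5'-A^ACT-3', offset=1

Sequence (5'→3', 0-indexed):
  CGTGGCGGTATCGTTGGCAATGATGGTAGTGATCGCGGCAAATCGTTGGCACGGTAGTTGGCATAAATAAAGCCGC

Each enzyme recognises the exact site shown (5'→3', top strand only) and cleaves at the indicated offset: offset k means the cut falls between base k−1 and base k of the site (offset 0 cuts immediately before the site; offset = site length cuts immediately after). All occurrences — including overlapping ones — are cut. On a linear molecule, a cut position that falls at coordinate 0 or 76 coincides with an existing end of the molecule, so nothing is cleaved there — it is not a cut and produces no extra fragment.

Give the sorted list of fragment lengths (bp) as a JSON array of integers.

Site scan:
  SqiV TGATCGC/1: at [29] ⇒ [30]
  MvoIX TAAA/4: at [63, 67] ⇒ [67, 71]
  PtaII GGTA/4: at [6, 24, 52] ⇒ [10, 28, 56]
  RvuI GTTGGCA/3: at [12, 44, 56] ⇒ [15, 47, 59]
  BxoIII (AACT, off=1): no sites

All cut coordinates (distinct, sorted): [10, 15, 28, 30, 47, 56, 59, 67, 71]

Fragment lengths:
  [0,10): 10 bp
  [10,15): 5 bp
  [15,28): 13 bp
  [28,30): 2 bp
  [30,47): 17 bp
  [47,56): 9 bp
  [56,59): 3 bp
  [59,67): 8 bp
  [67,71): 4 bp
  [71,76): 5 bp

[2,3,4,5,5,8,9,10,13,17]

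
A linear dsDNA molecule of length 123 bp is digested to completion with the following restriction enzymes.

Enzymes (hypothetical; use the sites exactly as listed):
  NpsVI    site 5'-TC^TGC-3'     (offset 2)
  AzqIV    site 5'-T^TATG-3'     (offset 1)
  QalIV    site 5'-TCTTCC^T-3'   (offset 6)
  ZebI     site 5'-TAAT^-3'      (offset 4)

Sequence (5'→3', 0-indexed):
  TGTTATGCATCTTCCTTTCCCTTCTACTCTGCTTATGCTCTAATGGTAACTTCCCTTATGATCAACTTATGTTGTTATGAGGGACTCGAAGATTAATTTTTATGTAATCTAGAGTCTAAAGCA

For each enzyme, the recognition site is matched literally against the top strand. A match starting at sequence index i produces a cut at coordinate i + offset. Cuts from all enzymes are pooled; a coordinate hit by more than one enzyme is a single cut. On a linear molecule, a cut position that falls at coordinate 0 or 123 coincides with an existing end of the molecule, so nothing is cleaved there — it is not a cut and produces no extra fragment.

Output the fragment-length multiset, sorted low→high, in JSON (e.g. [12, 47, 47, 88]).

Per-enzyme occurrences:
  NpsVI TCTGC/2: at [27] ⇒ [29]
  AzqIV TTATG/1: at [2, 32, 55, 66, 74, 99] ⇒ [3, 33, 56, 67, 75, 100]
  QalIV TCTTCCT/6: at [9] ⇒ [15]
  ZebI TAAT/4: at [40, 93, 104] ⇒ [44, 97, 108]

All cut coordinates (distinct, sorted): [3, 15, 29, 33, 44, 56, 67, 75, 97, 100, 108]

Fragments:
  [0,3): 3 bp
  [3,15): 12 bp
  [15,29): 14 bp
  [29,33): 4 bp
  [33,44): 11 bp
  [44,56): 12 bp
  [56,67): 11 bp
  [67,75): 8 bp
  [75,97): 22 bp
  [97,100): 3 bp
  [100,108): 8 bp
  [108,123): 15 bp

[3,3,4,8,8,11,11,12,12,14,15,22]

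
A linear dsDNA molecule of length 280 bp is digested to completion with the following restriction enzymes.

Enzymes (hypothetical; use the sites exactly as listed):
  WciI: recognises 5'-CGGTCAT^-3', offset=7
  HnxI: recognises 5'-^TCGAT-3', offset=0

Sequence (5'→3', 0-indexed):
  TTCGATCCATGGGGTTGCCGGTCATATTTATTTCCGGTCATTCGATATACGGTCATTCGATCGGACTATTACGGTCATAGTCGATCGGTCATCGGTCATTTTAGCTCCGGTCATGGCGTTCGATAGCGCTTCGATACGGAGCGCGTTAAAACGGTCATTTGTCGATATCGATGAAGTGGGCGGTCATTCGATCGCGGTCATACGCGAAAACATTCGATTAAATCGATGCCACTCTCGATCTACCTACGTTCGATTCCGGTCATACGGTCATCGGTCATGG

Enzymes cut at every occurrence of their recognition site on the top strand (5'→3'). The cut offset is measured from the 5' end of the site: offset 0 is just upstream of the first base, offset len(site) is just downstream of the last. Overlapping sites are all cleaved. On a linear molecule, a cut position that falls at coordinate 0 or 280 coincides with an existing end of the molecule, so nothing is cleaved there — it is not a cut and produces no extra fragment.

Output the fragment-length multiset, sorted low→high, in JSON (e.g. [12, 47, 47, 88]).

Per-enzyme occurrences:
  WciI CGGTCAT/7: at [18, 34, 49, 71, 85, 92, 107, 151, 180, 194, 256, 264, 271] ⇒ [25, 41, 56, 78, 92, 99, 114, 158, 187, 201, 263, 271, 278]
  HnxI TCGAT/0: at [1, 41, 56, 80, 119, 130, 161, 167, 187, 213, 222, 234, 249] ⇒ [1, 41, 56, 80, 119, 130, 161, 167, 187, 213, 222, 234, 249]

Pooled cuts: [1, 25, 41, 56, 78, 80, 92, 99, 114, 119, 130, 158, 161, 167, 187, 201, 213, 222, 234, 249, 263, 271, 278]

Fragments:
  [0,1): 1 bp
  [1,25): 24 bp
  [25,41): 16 bp
  [41,56): 15 bp
  [56,78): 22 bp
  [78,80): 2 bp
  [80,92): 12 bp
  [92,99): 7 bp
  [99,114): 15 bp
  [114,119): 5 bp
  [119,130): 11 bp
  [130,158): 28 bp
  [158,161): 3 bp
  [161,167): 6 bp
  [167,187): 20 bp
  [187,201): 14 bp
  [201,213): 12 bp
  [213,222): 9 bp
  [222,234): 12 bp
  [234,249): 15 bp
  [249,263): 14 bp
  [263,271): 8 bp
  [271,278): 7 bp
  [278,280): 2 bp

[1,2,2,3,5,6,7,7,8,9,11,12,12,12,14,14,15,15,15,16,20,22,24,28]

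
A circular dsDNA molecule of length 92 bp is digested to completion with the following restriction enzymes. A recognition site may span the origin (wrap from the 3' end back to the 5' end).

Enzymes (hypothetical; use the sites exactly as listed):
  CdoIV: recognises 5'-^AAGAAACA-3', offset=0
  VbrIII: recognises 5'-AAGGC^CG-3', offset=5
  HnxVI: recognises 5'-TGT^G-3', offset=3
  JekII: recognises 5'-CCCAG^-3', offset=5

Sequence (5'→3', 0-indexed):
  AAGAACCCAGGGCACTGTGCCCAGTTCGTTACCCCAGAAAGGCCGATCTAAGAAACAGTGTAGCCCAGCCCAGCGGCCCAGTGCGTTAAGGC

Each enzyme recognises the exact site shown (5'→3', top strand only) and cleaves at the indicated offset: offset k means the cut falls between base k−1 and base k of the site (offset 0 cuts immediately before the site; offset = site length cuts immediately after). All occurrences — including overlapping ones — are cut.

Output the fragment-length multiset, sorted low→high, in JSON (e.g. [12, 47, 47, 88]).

[5,6,6,6,8,8,13,19,21]

Per-enzyme occurrences:
  CdoIV (AAGAAACA, off=0): starts [49] → cuts [49]
  VbrIII (AAGGCCG, off=5): starts [38] → cuts [43]
  HnxVI (TGTG, off=3): starts [15] → cuts [18]
  JekII (CCCAG, off=5): starts [5, 19, 32, 63, 68, 76] → cuts [10, 24, 37, 68, 73, 81]

Pooled cuts: [10, 18, 24, 37, 43, 49, 68, 73, 81]

Fragments:
  10→18: 8 bp
  18→24: 6 bp
  24→37: 13 bp
  37→43: 6 bp
  43→49: 6 bp
  49→68: 19 bp
  68→73: 5 bp
  73→81: 8 bp
  81→10 (wrap): 92-81+10 = 21 bp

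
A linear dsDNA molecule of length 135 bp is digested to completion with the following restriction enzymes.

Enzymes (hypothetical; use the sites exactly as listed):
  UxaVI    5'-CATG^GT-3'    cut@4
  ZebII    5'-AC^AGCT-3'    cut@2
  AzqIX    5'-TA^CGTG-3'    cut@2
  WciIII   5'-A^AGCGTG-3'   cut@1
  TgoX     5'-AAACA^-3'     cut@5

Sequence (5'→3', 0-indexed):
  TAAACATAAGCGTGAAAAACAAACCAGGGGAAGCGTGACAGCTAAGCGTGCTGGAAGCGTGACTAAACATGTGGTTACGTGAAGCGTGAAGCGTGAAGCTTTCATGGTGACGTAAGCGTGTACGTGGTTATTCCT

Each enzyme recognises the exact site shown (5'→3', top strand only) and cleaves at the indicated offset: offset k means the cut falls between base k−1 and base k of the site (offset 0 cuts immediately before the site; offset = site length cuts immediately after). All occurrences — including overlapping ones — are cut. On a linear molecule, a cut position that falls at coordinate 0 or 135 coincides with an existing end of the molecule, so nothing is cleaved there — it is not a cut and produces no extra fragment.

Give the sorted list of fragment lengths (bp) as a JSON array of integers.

Site scan:
  UxaVI CATGGT/4: at [102] ⇒ [106]
  ZebII ACAGCT/2: at [37] ⇒ [39]
  AzqIX TACGTG/2: at [75, 120] ⇒ [77, 122]
  WciIII AAGCGTG/1: at [7, 30, 43, 54, 81, 88, 113] ⇒ [8, 31, 44, 55, 82, 89, 114]
  TgoX AAACA/5: at [1, 16, 64] ⇒ [6, 21, 69]

Pooled cuts: [6, 8, 21, 31, 39, 44, 55, 69, 77, 82, 89, 106, 114, 122]

Fragment lengths:
  [0,6): 6 bp
  [6,8): 2 bp
  [8,21): 13 bp
  [21,31): 10 bp
  [31,39): 8 bp
  [39,44): 5 bp
  [44,55): 11 bp
  [55,69): 14 bp
  [69,77): 8 bp
  [77,82): 5 bp
  [82,89): 7 bp
  [89,106): 17 bp
  [106,114): 8 bp
  [114,122): 8 bp
  [122,135): 13 bp

[2,5,5,6,7,8,8,8,8,10,11,13,13,14,17]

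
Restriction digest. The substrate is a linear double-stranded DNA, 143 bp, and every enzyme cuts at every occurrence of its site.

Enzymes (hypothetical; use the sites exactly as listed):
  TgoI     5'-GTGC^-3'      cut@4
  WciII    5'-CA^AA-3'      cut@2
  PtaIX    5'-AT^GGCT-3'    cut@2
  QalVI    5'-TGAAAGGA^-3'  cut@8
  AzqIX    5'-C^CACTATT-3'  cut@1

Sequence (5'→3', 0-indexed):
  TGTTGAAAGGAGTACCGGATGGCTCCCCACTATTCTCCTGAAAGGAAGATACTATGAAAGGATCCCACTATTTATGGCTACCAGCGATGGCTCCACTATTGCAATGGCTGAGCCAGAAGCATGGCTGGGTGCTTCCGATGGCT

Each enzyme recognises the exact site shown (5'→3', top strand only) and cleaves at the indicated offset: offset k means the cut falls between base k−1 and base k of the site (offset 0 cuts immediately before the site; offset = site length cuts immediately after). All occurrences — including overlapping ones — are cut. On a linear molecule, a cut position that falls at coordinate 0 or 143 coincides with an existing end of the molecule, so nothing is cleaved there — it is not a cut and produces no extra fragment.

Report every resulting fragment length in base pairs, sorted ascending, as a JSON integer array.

Site scan:
  TgoI GTGC/4: at [128] ⇒ [132]
  WciII (CAAA, off=2): no sites
  PtaIX ATGGCT/2: at [18, 73, 86, 103, 120, 137] ⇒ [20, 75, 88, 105, 122, 139]
  QalVI TGAAAGGA/8: at [3, 38, 54] ⇒ [11, 46, 62]
  AzqIX CCACTATT/1: at [26, 64, 92] ⇒ [27, 65, 93]

Pooled cuts: [11, 20, 27, 46, 62, 65, 75, 88, 93, 105, 122, 132, 139]

Fragments:
  [0,11): 11 bp
  [11,20): 9 bp
  [20,27): 7 bp
  [27,46): 19 bp
  [46,62): 16 bp
  [62,65): 3 bp
  [65,75): 10 bp
  [75,88): 13 bp
  [88,93): 5 bp
  [93,105): 12 bp
  [105,122): 17 bp
  [122,132): 10 bp
  [132,139): 7 bp
  [139,143): 4 bp

[3,4,5,7,7,9,10,10,11,12,13,16,17,19]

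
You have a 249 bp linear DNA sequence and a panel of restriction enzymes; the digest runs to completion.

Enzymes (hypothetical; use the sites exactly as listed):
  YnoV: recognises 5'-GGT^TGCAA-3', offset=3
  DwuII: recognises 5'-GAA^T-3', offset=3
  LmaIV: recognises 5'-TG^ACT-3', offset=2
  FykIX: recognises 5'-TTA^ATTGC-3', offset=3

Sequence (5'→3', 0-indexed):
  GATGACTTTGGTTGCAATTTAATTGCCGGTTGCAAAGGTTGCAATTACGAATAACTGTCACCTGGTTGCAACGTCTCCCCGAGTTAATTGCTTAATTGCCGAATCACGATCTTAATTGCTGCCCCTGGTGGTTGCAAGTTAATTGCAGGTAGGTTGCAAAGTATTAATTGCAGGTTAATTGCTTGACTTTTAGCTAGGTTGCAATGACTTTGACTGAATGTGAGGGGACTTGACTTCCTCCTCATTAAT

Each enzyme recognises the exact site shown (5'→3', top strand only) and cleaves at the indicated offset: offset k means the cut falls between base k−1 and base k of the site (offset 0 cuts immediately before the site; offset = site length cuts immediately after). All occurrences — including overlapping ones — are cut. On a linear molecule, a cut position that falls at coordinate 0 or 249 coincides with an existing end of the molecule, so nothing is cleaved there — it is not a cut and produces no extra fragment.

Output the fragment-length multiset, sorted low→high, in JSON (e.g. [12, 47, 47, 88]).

Per-enzyme occurrences:
  YnoV (GGTTGCAA, off=3): starts [9, 27, 36, 63, 129, 151, 196] → cuts [12, 30, 39, 66, 132, 154, 199]
  DwuII (GAAT, off=3): starts [48, 100, 215] → cuts [51, 103, 218]
  LmaIV (TGACT, off=2): starts [2, 183, 204, 210, 230] → cuts [4, 185, 206, 212, 232]
  FykIX (TTAATTGC, off=3): starts [18, 83, 91, 111, 138, 163, 174] → cuts [21, 86, 94, 114, 141, 166, 177]

All cut coordinates (distinct, sorted): [4, 12, 21, 30, 39, 51, 66, 86, 94, 103, 114, 132, 141, 154, 166, 177, 185, 199, 206, 212, 218, 232]

Fragment lengths:
  [0,4): 4 bp
  [4,12): 8 bp
  [12,21): 9 bp
  [21,30): 9 bp
  [30,39): 9 bp
  [39,51): 12 bp
  [51,66): 15 bp
  [66,86): 20 bp
  [86,94): 8 bp
  [94,103): 9 bp
  [103,114): 11 bp
  [114,132): 18 bp
  [132,141): 9 bp
  [141,154): 13 bp
  [154,166): 12 bp
  [166,177): 11 bp
  [177,185): 8 bp
  [185,199): 14 bp
  [199,206): 7 bp
  [206,212): 6 bp
  [212,218): 6 bp
  [218,232): 14 bp
  [232,249): 17 bp

[4,6,6,7,8,8,8,9,9,9,9,9,11,11,12,12,13,14,14,15,17,18,20]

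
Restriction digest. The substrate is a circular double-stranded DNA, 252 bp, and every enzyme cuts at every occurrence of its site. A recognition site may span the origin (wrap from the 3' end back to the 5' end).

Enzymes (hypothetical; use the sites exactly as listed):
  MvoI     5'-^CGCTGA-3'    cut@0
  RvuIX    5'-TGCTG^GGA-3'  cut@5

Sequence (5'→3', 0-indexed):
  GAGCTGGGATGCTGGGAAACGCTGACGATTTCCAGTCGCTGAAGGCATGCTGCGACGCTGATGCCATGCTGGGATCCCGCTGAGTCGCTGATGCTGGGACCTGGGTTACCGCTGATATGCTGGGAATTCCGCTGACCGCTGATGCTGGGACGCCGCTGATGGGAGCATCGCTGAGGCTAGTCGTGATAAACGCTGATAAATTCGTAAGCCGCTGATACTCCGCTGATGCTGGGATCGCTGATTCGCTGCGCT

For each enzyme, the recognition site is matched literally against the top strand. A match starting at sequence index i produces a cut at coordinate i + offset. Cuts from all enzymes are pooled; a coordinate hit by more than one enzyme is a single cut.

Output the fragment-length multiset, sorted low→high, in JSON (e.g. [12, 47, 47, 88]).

[4,5,6,6,7,7,8,11,11,11,11,13,13,13,15,16,17,18,19,19,22]

Scan for sites:
  MvoI (CGCTGA, off=0): starts [19, 36, 55, 77, 85, 109, 129, 136, 153, 168, 190, 209, 220, 235, 248] → cuts [19, 36, 55, 77, 85, 109, 129, 136, 153, 168, 190, 209, 220, 235, 248]
  RvuIX (TGCTGGGA, off=5): starts [9, 66, 91, 117, 142, 226] → cuts [14, 71, 96, 122, 147, 231]

Pooled cuts: [14, 19, 36, 55, 71, 77, 85, 96, 109, 122, 129, 136, 147, 153, 168, 190, 209, 220, 231, 235, 248]

Fragment lengths:
  14→19: 5 bp
  19→36: 17 bp
  36→55: 19 bp
  55→71: 16 bp
  71→77: 6 bp
  77→85: 8 bp
  85→96: 11 bp
  96→109: 13 bp
  109→122: 13 bp
  122→129: 7 bp
  129→136: 7 bp
  136→147: 11 bp
  147→153: 6 bp
  153→168: 15 bp
  168→190: 22 bp
  190→209: 19 bp
  209→220: 11 bp
  220→231: 11 bp
  231→235: 4 bp
  235→248: 13 bp
  248→14 (wrap): 252-248+14 = 18 bp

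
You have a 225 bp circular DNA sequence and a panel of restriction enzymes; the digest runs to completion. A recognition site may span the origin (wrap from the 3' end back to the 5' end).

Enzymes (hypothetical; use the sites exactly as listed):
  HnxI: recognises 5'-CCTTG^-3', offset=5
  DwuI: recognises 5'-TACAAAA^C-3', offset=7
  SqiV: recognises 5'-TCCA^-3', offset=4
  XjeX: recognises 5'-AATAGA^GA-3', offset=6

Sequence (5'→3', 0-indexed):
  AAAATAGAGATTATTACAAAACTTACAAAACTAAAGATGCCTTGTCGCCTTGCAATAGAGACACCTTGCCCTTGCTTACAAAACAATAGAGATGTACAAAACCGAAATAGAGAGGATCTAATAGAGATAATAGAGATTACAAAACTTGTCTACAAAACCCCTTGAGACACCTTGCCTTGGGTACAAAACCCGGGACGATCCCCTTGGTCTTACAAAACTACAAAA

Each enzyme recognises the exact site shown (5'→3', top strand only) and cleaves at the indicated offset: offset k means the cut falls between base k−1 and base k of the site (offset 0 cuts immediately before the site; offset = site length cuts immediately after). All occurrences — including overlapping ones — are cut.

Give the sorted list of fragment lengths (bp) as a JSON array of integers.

[5,6,7,7,7,8,9,9,9,9,9,10,10,10,11,11,13,13,14,14,16,18]

Scan for sites:
  HnxI CCTTG/5: at [39, 47, 63, 69, 159, 169, 174, 201] ⇒ [44, 52, 68, 74, 164, 174, 179, 206]
  DwuI TACAAAAC/7: at [14, 23, 76, 94, 137, 150, 181, 210] ⇒ [21, 30, 83, 101, 144, 157, 188, 217]
  SqiV (TCCA, off=4): no sites
  XjeX AATAGAGA/6: at [2, 53, 84, 105, 119, 128] ⇒ [8, 59, 90, 111, 125, 134]

All cut coordinates (distinct, sorted): [8, 21, 30, 44, 52, 59, 68, 74, 83, 90, 101, 111, 125, 134, 144, 157, 164, 174, 179, 188, 206, 217]

Fragments:
  8→21: 13 bp
  21→30: 9 bp
  30→44: 14 bp
  44→52: 8 bp
  52→59: 7 bp
  59→68: 9 bp
  68→74: 6 bp
  74→83: 9 bp
  83→90: 7 bp
  90→101: 11 bp
  101→111: 10 bp
  111→125: 14 bp
  125→134: 9 bp
  134→144: 10 bp
  144→157: 13 bp
  157→164: 7 bp
  164→174: 10 bp
  174→179: 5 bp
  179→188: 9 bp
  188→206: 18 bp
  206→217: 11 bp
  217→8 (wrap): 225-217+8 = 16 bp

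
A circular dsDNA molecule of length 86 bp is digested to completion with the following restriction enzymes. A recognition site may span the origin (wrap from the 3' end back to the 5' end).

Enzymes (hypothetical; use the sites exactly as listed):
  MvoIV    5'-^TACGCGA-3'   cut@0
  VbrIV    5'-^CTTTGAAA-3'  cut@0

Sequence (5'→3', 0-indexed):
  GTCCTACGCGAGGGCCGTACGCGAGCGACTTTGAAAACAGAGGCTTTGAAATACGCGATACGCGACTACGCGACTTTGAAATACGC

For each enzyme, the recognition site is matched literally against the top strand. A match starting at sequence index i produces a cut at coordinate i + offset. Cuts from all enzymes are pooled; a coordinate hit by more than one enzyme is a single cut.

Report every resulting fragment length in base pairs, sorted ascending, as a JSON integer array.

Scan for sites:
  MvoIV TACGCGA/0: at [4, 17, 51, 58, 66] ⇒ [4, 17, 51, 58, 66]
  VbrIV CTTTGAAA/0: at [28, 43, 73] ⇒ [28, 43, 73]

All cut coordinates (distinct, sorted): [4, 17, 28, 43, 51, 58, 66, 73]

Fragments:
  4→17: 13 bp
  17→28: 11 bp
  28→43: 15 bp
  43→51: 8 bp
  51→58: 7 bp
  58→66: 8 bp
  66→73: 7 bp
  73→4 (wrap): 86-73+4 = 17 bp

[7,7,8,8,11,13,15,17]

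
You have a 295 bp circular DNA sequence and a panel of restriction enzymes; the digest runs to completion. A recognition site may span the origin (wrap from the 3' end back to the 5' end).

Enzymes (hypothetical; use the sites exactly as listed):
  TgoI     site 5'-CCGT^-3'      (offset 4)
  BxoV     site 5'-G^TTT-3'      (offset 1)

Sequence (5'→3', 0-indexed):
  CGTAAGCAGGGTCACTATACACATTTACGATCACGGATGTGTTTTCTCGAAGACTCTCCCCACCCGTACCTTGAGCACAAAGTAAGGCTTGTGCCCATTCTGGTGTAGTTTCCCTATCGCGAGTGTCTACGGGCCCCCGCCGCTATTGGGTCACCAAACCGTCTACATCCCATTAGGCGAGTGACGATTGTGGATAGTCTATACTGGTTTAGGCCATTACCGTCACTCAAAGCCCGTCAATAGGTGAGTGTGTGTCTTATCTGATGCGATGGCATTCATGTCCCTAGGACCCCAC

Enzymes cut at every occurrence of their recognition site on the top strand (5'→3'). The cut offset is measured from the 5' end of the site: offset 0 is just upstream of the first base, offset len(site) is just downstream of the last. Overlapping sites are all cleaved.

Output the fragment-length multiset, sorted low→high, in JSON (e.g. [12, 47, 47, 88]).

[14,16,26,38,41,45,54,61]

Site scan:
  TgoI CCGT/4: at [63, 158, 219, 233, 294] ⇒ [3, 67, 162, 223, 237]
  BxoV GTTT/1: at [40, 107, 206] ⇒ [41, 108, 207]

Pooled cuts: [3, 41, 67, 108, 162, 207, 223, 237]

Fragment lengths:
  3→41: 38 bp
  41→67: 26 bp
  67→108: 41 bp
  108→162: 54 bp
  162→207: 45 bp
  207→223: 16 bp
  223→237: 14 bp
  237→3 (wrap): 295-237+3 = 61 bp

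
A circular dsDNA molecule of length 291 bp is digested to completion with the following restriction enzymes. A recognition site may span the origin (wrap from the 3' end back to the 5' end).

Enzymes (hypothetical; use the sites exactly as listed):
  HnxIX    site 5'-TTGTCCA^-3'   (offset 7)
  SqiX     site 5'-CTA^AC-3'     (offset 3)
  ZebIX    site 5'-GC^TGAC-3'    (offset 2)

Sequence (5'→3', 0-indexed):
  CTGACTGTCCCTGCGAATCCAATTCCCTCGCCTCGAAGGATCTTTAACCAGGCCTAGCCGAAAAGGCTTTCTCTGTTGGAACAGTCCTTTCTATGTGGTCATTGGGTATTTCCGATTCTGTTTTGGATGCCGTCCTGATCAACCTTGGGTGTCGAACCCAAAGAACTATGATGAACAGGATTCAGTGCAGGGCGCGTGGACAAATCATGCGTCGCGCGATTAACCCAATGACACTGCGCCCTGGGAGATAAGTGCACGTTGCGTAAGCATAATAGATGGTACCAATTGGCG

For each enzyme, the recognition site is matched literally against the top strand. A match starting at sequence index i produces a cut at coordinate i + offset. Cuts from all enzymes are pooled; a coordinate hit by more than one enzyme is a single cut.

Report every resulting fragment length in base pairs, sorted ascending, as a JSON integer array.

Site scan:
  HnxIX (TTGTCCA, off=7): no sites
  SqiX (CTAAC, off=3): no sites
  ZebIX (GCTGAC, off=2): starts [290] → cuts [1]

Pooled cuts: [1]

Fragment lengths:
  1→1 (wrap): 291-1+1 = 291 bp

[291]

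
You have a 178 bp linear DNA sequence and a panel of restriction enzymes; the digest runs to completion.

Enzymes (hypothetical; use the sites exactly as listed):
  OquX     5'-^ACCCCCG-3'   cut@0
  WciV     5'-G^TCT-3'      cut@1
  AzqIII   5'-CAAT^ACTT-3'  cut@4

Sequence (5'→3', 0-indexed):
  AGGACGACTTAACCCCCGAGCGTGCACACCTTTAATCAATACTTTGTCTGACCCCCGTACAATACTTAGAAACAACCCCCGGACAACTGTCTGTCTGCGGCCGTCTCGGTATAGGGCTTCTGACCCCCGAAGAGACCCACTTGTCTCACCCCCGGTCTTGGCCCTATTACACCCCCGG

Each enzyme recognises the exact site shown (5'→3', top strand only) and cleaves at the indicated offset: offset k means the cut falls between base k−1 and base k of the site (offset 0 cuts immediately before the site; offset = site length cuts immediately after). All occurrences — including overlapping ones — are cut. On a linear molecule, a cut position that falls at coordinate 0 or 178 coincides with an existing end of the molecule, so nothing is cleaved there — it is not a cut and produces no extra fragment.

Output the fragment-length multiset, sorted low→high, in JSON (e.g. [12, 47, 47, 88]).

[4,4,4,6,8,8,10,11,11,13,15,15,19,21,29]

Per-enzyme occurrences:
  OquX (ACCCCCG, off=0): starts [11, 50, 74, 122, 147, 170] → cuts [11, 50, 74, 122, 147, 170]
  WciV (GTCT, off=1): starts [45, 88, 92, 102, 142, 154] → cuts [46, 89, 93, 103, 143, 155]
  AzqIII (CAATACTT, off=4): starts [36, 59] → cuts [40, 63]

Pooled cuts: [11, 40, 46, 50, 63, 74, 89, 93, 103, 122, 143, 147, 155, 170]

Fragments:
  [0,11): 11 bp
  [11,40): 29 bp
  [40,46): 6 bp
  [46,50): 4 bp
  [50,63): 13 bp
  [63,74): 11 bp
  [74,89): 15 bp
  [89,93): 4 bp
  [93,103): 10 bp
  [103,122): 19 bp
  [122,143): 21 bp
  [143,147): 4 bp
  [147,155): 8 bp
  [155,170): 15 bp
  [170,178): 8 bp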